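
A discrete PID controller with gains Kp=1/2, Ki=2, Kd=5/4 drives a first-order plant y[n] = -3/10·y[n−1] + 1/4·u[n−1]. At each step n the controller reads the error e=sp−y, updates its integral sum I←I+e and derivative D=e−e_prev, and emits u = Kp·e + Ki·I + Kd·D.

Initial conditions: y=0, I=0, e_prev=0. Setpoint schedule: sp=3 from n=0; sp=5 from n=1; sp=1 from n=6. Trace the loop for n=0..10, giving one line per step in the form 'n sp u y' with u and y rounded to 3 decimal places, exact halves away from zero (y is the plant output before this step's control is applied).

0 3 11.250 0.000
1 5 10.453 2.813
2 5 19.755 1.770
3 5 15.018 4.408
4 5 26.909 2.432
5 5 16.205 5.998
6 1 17.713 2.252
7 1 9.899 3.753
8 1 15.283 1.349
9 1 3.829 3.416
10 1 14.644 -0.067

(exact arithmetic carried between steps; '≈' marks a value shown rounded to 6 d.p. or computed from one; I and e_prev carry over from the previous line; the table rounds u and y to 3 d.p., halves away from zero)
n=0: y=0, sp=3, e=sp−y=3; I=3, D=e−e_prev=3; u=1/2·3+2·3+5/4·3=11.25; next y=-3/10·0+1/4·11.25=2.8125
n=1: y=2.8125, sp=5, e=sp−y=2.1875; I=5.1875, D=e−e_prev=-0.8125; u=1/2·2.1875+2·5.1875+5/4·(-0.8125)=10.453125; next y=-3/10·2.8125+1/4·10.453125≈1.769531
n=2: y≈1.769531, sp=5, e=sp−y≈3.230469; I≈8.417969, D=e−e_prev≈1.042969; u=1/2·3.230469+2·8.417969+5/4·1.042969≈19.754883; next y=-3/10·1.769531+1/4·19.754883≈4.407861
n=3: y≈4.407861, sp=5, e=sp−y≈0.592139; I≈9.010107, D=e−e_prev≈-2.638330; u=1/2·0.592139+2·9.010107+5/4·(-2.638330)≈15.018372; next y=-3/10·4.407861+1/4·15.018372≈2.432234
n=4: y≈2.432234, sp=5, e=sp−y≈2.567766; I≈11.577873, D=e−e_prev≈1.975627; u=1/2·2.567766+2·11.577873+5/4·1.975627≈26.909162; next y=-3/10·2.432234+1/4·26.909162≈5.997620
n=5: y≈5.997620, sp=5, e=sp−y≈-0.997620; I≈10.580253, D=e−e_prev≈-3.565386; u=1/2·(-0.997620)+2·10.580253+5/4·(-3.565386)≈16.204963; next y=-3/10·5.997620+1/4·16.204963≈2.251955
n=6: y≈2.251955, sp=1, e=sp−y≈-1.251955; I≈9.328298, D=e−e_prev≈-0.254335; u=1/2·(-1.251955)+2·9.328298+5/4·(-0.254335)≈17.712700; next y=-3/10·2.251955+1/4·17.712700≈3.752589
n=7: y≈3.752589, sp=1, e=sp−y≈-2.752589; I≈6.575709, D=e−e_prev≈-1.500634; u=1/2·(-2.752589)+2·6.575709+5/4·(-1.500634)≈9.899332; next y=-3/10·3.752589+1/4·9.899332≈1.349056
n=8: y≈1.349056, sp=1, e=sp−y≈-0.349056; I≈6.226653, D=e−e_prev≈2.403532; u=1/2·(-0.349056)+2·6.226653+5/4·2.403532≈15.283193; next y=-3/10·1.349056+1/4·15.283193≈3.416081
n=9: y≈3.416081, sp=1, e=sp−y≈-2.416081; I≈3.810572, D=e−e_prev≈-2.067025; u=1/2·(-2.416081)+2·3.810572+5/4·(-2.067025)≈3.829321; next y=-3/10·3.416081+1/4·3.829321≈-0.067494
n=10: y≈-0.067494, sp=1, e=sp−y≈1.067494; I≈4.878066, D=e−e_prev≈3.483575; u=1/2·1.067494+2·4.878066+5/4·3.483575≈14.644348; next y=-3/10·(-0.067494)+1/4·14.644348≈3.681335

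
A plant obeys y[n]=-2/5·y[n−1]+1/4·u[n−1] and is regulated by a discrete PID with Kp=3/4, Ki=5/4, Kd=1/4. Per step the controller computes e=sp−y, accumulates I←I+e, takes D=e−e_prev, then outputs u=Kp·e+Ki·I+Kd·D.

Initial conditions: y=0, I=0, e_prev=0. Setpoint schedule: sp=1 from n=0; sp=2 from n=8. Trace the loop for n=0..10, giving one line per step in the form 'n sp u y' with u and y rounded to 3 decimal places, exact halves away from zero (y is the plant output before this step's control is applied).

0 1 2.250 0.000
1 1 1.984 0.563
2 1 3.328 0.271
3 1 3.148 0.723
4 1 4.115 0.498
5 1 3.939 0.830
6 1 4.633 0.653
7 1 4.473 0.897
8 2 7.222 0.760
9 2 6.819 1.502
10 2 8.522 1.104

(exact arithmetic carried between steps; '≈' marks a value shown rounded to 6 d.p. or computed from one; I and e_prev carry over from the previous line; the table rounds u and y to 3 d.p., halves away from zero)
n=0: y=0, sp=1, e=sp−y=1; I=1, D=e−e_prev=1; u=3/4·1+5/4·1+1/4·1=2.25; next y=-2/5·0+1/4·2.25=0.5625
n=1: y=0.5625, sp=1, e=sp−y=0.4375; I=1.4375, D=e−e_prev=-0.5625; u=3/4·0.4375+5/4·1.4375+1/4·(-0.5625)=1.984375; next y=-2/5·0.5625+1/4·1.984375≈0.271094
n=2: y≈0.271094, sp=1, e=sp−y≈0.728906; I≈2.166406, D=e−e_prev≈0.291406; u=3/4·0.728906+5/4·2.166406+1/4·0.291406≈3.327539; next y=-2/5·0.271094+1/4·3.327539≈0.723447
n=3: y≈0.723447, sp=1, e=sp−y≈0.276553; I≈2.442959, D=e−e_prev≈-0.452354; u=3/4·0.276553+5/4·2.442959+1/4·(-0.452354)≈3.148025; next y=-2/5·0.723447+1/4·3.148025≈0.497627
n=4: y≈0.497627, sp=1, e=sp−y≈0.502373; I≈2.945332, D=e−e_prev≈0.225820; u=3/4·0.502373+5/4·2.945332+1/4·0.225820≈4.114899; next y=-2/5·0.497627+1/4·4.114899≈0.829674
n=5: y≈0.829674, sp=1, e=sp−y≈0.170326; I≈3.115658, D=e−e_prev≈-0.332047; u=3/4·0.170326+5/4·3.115658+1/4·(-0.332047)≈3.939305; next y=-2/5·0.829674+1/4·3.939305≈0.652957
n=6: y≈0.652957, sp=1, e=sp−y≈0.347043; I≈3.462701, D=e−e_prev≈0.176717; u=3/4·0.347043+5/4·3.462701+1/4·0.176717≈4.632838; next y=-2/5·0.652957+1/4·4.632838≈0.897027
n=7: y≈0.897027, sp=1, e=sp−y≈0.102973; I≈3.565674, D=e−e_prev≈-0.244070; u=3/4·0.102973+5/4·3.565674+1/4·(-0.244070)≈4.473305; next y=-2/5·0.897027+1/4·4.473305≈0.759516
n=8: y≈0.759516, sp=2, e=sp−y≈1.240484; I≈4.806159, D=e−e_prev≈1.137511; u=3/4·1.240484+5/4·4.806159+1/4·1.137511≈7.222439; next y=-2/5·0.759516+1/4·7.222439≈1.501804
n=9: y≈1.501804, sp=2, e=sp−y≈0.498196; I≈5.304355, D=e−e_prev≈-0.742288; u=3/4·0.498196+5/4·5.304355+1/4·(-0.742288)≈6.818519; next y=-2/5·1.501804+1/4·6.818519≈1.103908
n=10: y≈1.103908, sp=2, e=sp−y≈0.896092; I≈6.200447, D=e−e_prev≈0.397895; u=3/4·0.896092+5/4·6.200447+1/4·0.397895≈8.522101; next y=-2/5·1.103908+1/4·8.522101≈1.688962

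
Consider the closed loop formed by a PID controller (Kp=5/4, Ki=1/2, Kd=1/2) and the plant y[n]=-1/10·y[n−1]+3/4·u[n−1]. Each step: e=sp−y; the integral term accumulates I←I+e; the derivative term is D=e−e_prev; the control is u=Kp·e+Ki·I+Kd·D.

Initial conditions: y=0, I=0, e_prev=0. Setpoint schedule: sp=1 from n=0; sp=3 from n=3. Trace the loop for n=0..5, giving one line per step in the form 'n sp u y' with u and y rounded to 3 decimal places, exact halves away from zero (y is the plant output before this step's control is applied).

0 1 2.250 0.000
1 1 -1.547 1.688
2 1 5.740 -1.329
3 3 -3.079 4.438
4 3 14.265 -2.753
5 3 -17.340 10.974

(exact arithmetic carried between steps; '≈' marks a value shown rounded to 6 d.p. or computed from one; I and e_prev carry over from the previous line; the table rounds u and y to 3 d.p., halves away from zero)
n=0: y=0, sp=1, e=sp−y=1; I=1, D=e−e_prev=1; u=5/4·1+1/2·1+1/2·1=2.25; next y=-1/10·0+3/4·2.25=1.6875
n=1: y=1.6875, sp=1, e=sp−y=-0.6875; I=0.3125, D=e−e_prev=-1.6875; u=5/4·(-0.6875)+1/2·0.3125+1/2·(-1.6875)=-1.546875; next y=-1/10·1.6875+3/4·(-1.546875)≈-1.328906
n=2: y≈-1.328906, sp=1, e=sp−y≈2.328906; I≈2.641406, D=e−e_prev≈3.016406; u=5/4·2.328906+1/2·2.641406+1/2·3.016406≈5.740039; next y=-1/10·(-1.328906)+3/4·5.740039≈4.437920
n=3: y≈4.437920, sp=3, e=sp−y≈-1.437920; I≈1.203486, D=e−e_prev≈-3.766826; u=5/4·(-1.437920)+1/2·1.203486+1/2·(-3.766826)≈-3.079070; next y=-1/10·4.437920+3/4·(-3.079070)≈-2.753094
n=4: y≈-2.753094, sp=3, e=sp−y≈5.753094; I≈6.956581, D=e−e_prev≈7.191014; u=5/4·5.753094+1/2·6.956581+1/2·7.191014≈14.265165; next y=-1/10·(-2.753094)+3/4·14.265165≈10.974184
n=5: y≈10.974184, sp=3, e=sp−y≈-7.974184; I≈-1.017603, D=e−e_prev≈-13.727278; u=5/4·(-7.974184)+1/2·(-1.017603)+1/2·(-13.727278)≈-17.340170; next y=-1/10·10.974184+3/4·(-17.340170)≈-14.102546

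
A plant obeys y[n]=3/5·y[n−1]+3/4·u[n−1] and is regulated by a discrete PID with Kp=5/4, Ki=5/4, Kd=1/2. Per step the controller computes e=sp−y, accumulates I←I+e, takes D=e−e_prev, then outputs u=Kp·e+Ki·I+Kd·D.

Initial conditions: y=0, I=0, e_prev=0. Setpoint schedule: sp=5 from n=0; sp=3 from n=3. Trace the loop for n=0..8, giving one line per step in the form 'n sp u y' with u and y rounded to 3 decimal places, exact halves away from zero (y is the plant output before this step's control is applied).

(exact arithmetic carried between steps; '≈' marks a value shown rounded to 6 d.p. or computed from one; I and e_prev carry over from the previous line; the table rounds u and y to 3 d.p., halves away from zero)
n=0: y=0, sp=5, e=sp−y=5; I=5, D=e−e_prev=5; u=5/4·5+5/4·5+1/2·5=15; next y=3/5·0+3/4·15=11.25
n=1: y=11.25, sp=5, e=sp−y=-6.25; I=-1.25, D=e−e_prev=-11.25; u=5/4·(-6.25)+5/4·(-1.25)+1/2·(-11.25)=-15; next y=3/5·11.25+3/4·(-15)=-4.5
n=2: y=-4.5, sp=5, e=sp−y=9.5; I=8.25, D=e−e_prev=15.75; u=5/4·9.5+5/4·8.25+1/2·15.75=30.0625; next y=3/5·(-4.5)+3/4·30.0625=19.846875
n=3: y=19.846875, sp=3, e=sp−y=-16.846875; I=-8.596875, D=e−e_prev=-26.346875; u=5/4·(-16.846875)+5/4·(-8.596875)+1/2·(-26.346875)=-44.978125; next y=3/5·19.846875+3/4·(-44.978125)≈-21.825469
n=4: y≈-21.825469, sp=3, e=sp−y≈24.825469; I≈16.228594, D=e−e_prev≈41.672344; u=5/4·24.825469+5/4·16.228594+1/2·41.672344≈72.15375; next y=3/5·(-21.825469)+3/4·72.15375≈41.020031
n=5: y≈41.020031, sp=3, e=sp−y≈-38.020031; I≈-21.791438, D=e−e_prev≈-62.8455; u=5/4·(-38.020031)+5/4·(-21.791438)+1/2·(-62.8455)≈-106.187086; next y=3/5·41.020031+3/4·(-106.187086)≈-55.028296
n=6: y≈-55.028296, sp=3, e=sp−y≈58.028296; I≈36.236858, D=e−e_prev≈96.048327; u=5/4·58.028296+5/4·36.236858+1/2·96.048327≈165.855606; next y=3/5·(-55.028296)+3/4·165.855606≈91.374727
n=7: y≈91.374727, sp=3, e=sp−y≈-88.374727; I≈-52.137869, D=e−e_prev≈-146.403023; u=5/4·(-88.374727)+5/4·(-52.137869)+1/2·(-146.403023)≈-248.842256; next y=3/5·91.374727+3/4·(-248.842256)≈-131.806856
n=8: y≈-131.806856, sp=3, e=sp−y≈134.806856; I≈82.668987, D=e−e_prev≈223.181583; u=5/4·134.806856+5/4·82.668987+1/2·223.181583≈383.435595; next y=3/5·(-131.806856)+3/4·383.435595≈208.492583

0 5 15.000 0.000
1 5 -15.000 11.250
2 5 30.063 -4.500
3 3 -44.978 19.847
4 3 72.154 -21.825
5 3 -106.187 41.020
6 3 165.856 -55.028
7 3 -248.842 91.375
8 3 383.436 -131.807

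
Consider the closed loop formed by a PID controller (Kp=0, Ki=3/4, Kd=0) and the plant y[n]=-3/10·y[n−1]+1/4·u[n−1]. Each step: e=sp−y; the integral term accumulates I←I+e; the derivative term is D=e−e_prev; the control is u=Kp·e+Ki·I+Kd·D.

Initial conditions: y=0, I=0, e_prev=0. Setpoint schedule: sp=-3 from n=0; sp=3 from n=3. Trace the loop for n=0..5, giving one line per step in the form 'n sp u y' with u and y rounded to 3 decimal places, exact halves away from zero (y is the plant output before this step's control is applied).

(exact arithmetic carried between steps; '≈' marks a value shown rounded to 6 d.p. or computed from one; I and e_prev carry over from the previous line; the table rounds u and y to 3 d.p., halves away from zero)
n=0: y=0, sp=-3, e=sp−y=-3; I=-3, D=e−e_prev=-3; u=0·(-3)+3/4·(-3)+0·(-3)=-2.25; next y=-3/10·0+1/4·(-2.25)=-0.5625
n=1: y=-0.5625, sp=-3, e=sp−y=-2.4375; I=-5.4375, D=e−e_prev=0.5625; u=0·(-2.4375)+3/4·(-5.4375)+0·0.5625=-4.078125; next y=-3/10·(-0.5625)+1/4·(-4.078125)≈-0.850781
n=2: y≈-0.850781, sp=-3, e=sp−y≈-2.149219; I≈-7.586719, D=e−e_prev≈0.288281; u=0·(-2.149219)+3/4·(-7.586719)+0·0.288281≈-5.690039; next y=-3/10·(-0.850781)+1/4·(-5.690039)≈-1.167275
n=3: y≈-1.167275, sp=3, e=sp−y≈4.167275; I≈-3.419443, D=e−e_prev≈6.316494; u=0·4.167275+3/4·(-3.419443)+0·6.316494≈-2.564583; next y=-3/10·(-1.167275)+1/4·(-2.564583)≈-0.290963
n=4: y≈-0.290963, sp=3, e=sp−y≈3.290963; I≈-0.128480, D=e−e_prev≈-0.876312; u=0·3.290963+3/4·(-0.128480)+0·(-0.876312)≈-0.096360; next y=-3/10·(-0.290963)+1/4·(-0.096360)≈0.063199
n=5: y≈0.063199, sp=3, e=sp−y≈2.936801; I≈2.808321, D=e−e_prev≈-0.354162; u=0·2.936801+3/4·2.808321+0·(-0.354162)≈2.106241; next y=-3/10·0.063199+1/4·2.106241≈0.507601

0 -3 -2.250 0.000
1 -3 -4.078 -0.563
2 -3 -5.690 -0.851
3 3 -2.565 -1.167
4 3 -0.096 -0.291
5 3 2.106 0.063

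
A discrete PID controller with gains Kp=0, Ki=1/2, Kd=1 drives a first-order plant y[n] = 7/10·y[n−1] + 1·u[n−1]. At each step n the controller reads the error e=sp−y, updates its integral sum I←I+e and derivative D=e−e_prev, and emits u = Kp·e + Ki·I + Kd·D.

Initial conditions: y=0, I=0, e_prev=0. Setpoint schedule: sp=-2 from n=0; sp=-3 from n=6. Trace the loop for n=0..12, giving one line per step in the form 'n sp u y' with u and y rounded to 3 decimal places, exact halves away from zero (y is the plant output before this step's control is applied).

0 -2 -3.000 0.000
1 -2 2.500 -3.000
2 -2 -5.100 0.400
3 -2 4.930 -4.820
4 -2 -8.444 1.556
5 -2 9.520 -7.355
6 -3 -15.803 4.372
7 -3 18.910 -12.743
8 -3 -27.432 9.990
9 -3 34.449 -20.440
10 -3 -48.132 20.141
11 -3 62.140 -34.033
12 -3 -85.043 38.317

(exact arithmetic carried between steps; '≈' marks a value shown rounded to 6 d.p. or computed from one; I and e_prev carry over from the previous line; the table rounds u and y to 3 d.p., halves away from zero)
n=0: y=0, sp=-2, e=sp−y=-2; I=-2, D=e−e_prev=-2; u=0·(-2)+1/2·(-2)+1·(-2)=-3; next y=7/10·0+1·(-3)=-3
n=1: y=-3, sp=-2, e=sp−y=1; I=-1, D=e−e_prev=3; u=0·1+1/2·(-1)+1·3=2.5; next y=7/10·(-3)+1·2.5=0.4
n=2: y=0.4, sp=-2, e=sp−y=-2.4; I=-3.4, D=e−e_prev=-3.4; u=0·(-2.4)+1/2·(-3.4)+1·(-3.4)=-5.1; next y=7/10·0.4+1·(-5.1)=-4.82
n=3: y=-4.82, sp=-2, e=sp−y=2.82; I=-0.58, D=e−e_prev=5.22; u=0·2.82+1/2·(-0.58)+1·5.22=4.93; next y=7/10·(-4.82)+1·4.93=1.556
n=4: y=1.556, sp=-2, e=sp−y=-3.556; I=-4.136, D=e−e_prev=-6.376; u=0·(-3.556)+1/2·(-4.136)+1·(-6.376)=-8.444; next y=7/10·1.556+1·(-8.444)=-7.3548
n=5: y=-7.3548, sp=-2, e=sp−y=5.3548; I=1.2188, D=e−e_prev=8.9108; u=0·5.3548+1/2·1.2188+1·8.9108=9.5202; next y=7/10·(-7.3548)+1·9.5202=4.37184
n=6: y=4.37184, sp=-3, e=sp−y=-7.37184; I=-6.15304, D=e−e_prev=-12.72664; u=0·(-7.37184)+1/2·(-6.15304)+1·(-12.72664)=-15.80316; next y=7/10·4.37184+1·(-15.80316)=-12.742872
n=7: y=-12.742872, sp=-3, e=sp−y=9.742872; I=3.589832, D=e−e_prev=17.114712; u=0·9.742872+1/2·3.589832+1·17.114712=18.909628; next y=7/10·(-12.742872)+1·18.909628≈9.989618
n=8: y≈9.989618, sp=-3, e=sp−y≈-12.989618; I≈-9.399786, D=e−e_prev≈-22.732490; u=0·(-12.989618)+1/2·(-9.399786)+1·(-22.732490)≈-27.432382; next y=7/10·9.989618+1·(-27.432382)≈-20.439650
n=9: y≈-20.439650, sp=-3, e=sp−y≈17.439650; I≈8.039864, D=e−e_prev≈30.429268; u=0·17.439650+1/2·8.039864+1·30.429268≈34.449200; next y=7/10·(-20.439650)+1·34.449200≈20.141445
n=10: y≈20.141445, sp=-3, e=sp−y≈-23.141445; I≈-15.101580, D=e−e_prev≈-40.581095; u=0·(-23.141445)+1/2·(-15.101580)+1·(-40.581095)≈-48.131885; next y=7/10·20.141445+1·(-48.131885)≈-34.032874
n=11: y≈-34.032874, sp=-3, e=sp−y≈31.032874; I≈15.931293, D=e−e_prev≈54.174319; u=0·31.032874+1/2·15.931293+1·54.174319≈62.139965; next y=7/10·(-34.032874)+1·62.139965≈38.316954
n=12: y≈38.316954, sp=-3, e=sp−y≈-41.316954; I≈-25.385660, D=e−e_prev≈-72.349827; u=0·(-41.316954)+1/2·(-25.385660)+1·(-72.349827)≈-85.042658; next y=7/10·38.316954+1·(-85.042658)≈-58.220790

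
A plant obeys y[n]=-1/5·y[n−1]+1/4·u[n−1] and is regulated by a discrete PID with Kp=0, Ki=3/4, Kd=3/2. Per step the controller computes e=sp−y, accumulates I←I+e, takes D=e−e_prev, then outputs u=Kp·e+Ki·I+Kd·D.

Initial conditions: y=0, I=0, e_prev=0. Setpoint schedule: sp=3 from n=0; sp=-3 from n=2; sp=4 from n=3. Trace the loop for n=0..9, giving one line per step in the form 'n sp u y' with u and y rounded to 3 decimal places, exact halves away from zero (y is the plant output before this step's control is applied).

0 3 6.750 0.000
1 3 0.703 1.688
2 -3 -5.121 -0.162
3 4 17.171 -1.248
4 4 -4.050 4.542
5 4 18.770 -1.921
6 4 -2.229 5.077
7 4 22.421 -1.573
8 4 -0.231 5.920
9 4 25.681 -1.242

(exact arithmetic carried between steps; '≈' marks a value shown rounded to 6 d.p. or computed from one; I and e_prev carry over from the previous line; the table rounds u and y to 3 d.p., halves away from zero)
n=0: y=0, sp=3, e=sp−y=3; I=3, D=e−e_prev=3; u=0·3+3/4·3+3/2·3=6.75; next y=-1/5·0+1/4·6.75=1.6875
n=1: y=1.6875, sp=3, e=sp−y=1.3125; I=4.3125, D=e−e_prev=-1.6875; u=0·1.3125+3/4·4.3125+3/2·(-1.6875)=0.703125; next y=-1/5·1.6875+1/4·0.703125≈-0.161719
n=2: y≈-0.161719, sp=-3, e=sp−y≈-2.838281; I≈1.474219, D=e−e_prev≈-4.150781; u=0·(-2.838281)+3/4·1.474219+3/2·(-4.150781)≈-5.120508; next y=-1/5·(-0.161719)+1/4·(-5.120508)≈-1.247783
n=3: y≈-1.247783, sp=4, e=sp−y≈5.247783; I≈6.722002, D=e−e_prev≈8.086064; u=0·5.247783+3/4·6.722002+3/2·8.086064≈17.170598; next y=-1/5·(-1.247783)+1/4·17.170598≈4.542206
n=4: y≈4.542206, sp=4, e=sp−y≈-0.542206; I≈6.179796, D=e−e_prev≈-5.789989; u=0·(-0.542206)+3/4·6.179796+3/2·(-5.789989)≈-4.050137; next y=-1/5·4.542206+1/4·(-4.050137)≈-1.920976
n=5: y≈-1.920976, sp=4, e=sp−y≈5.920976; I≈12.100771, D=e−e_prev≈6.463182; u=0·5.920976+3/4·12.100771+3/2·6.463182≈18.770351; next y=-1/5·(-1.920976)+1/4·18.770351≈5.076783
n=6: y≈5.076783, sp=4, e=sp−y≈-1.076783; I≈11.023988, D=e−e_prev≈-6.997758; u=0·(-1.076783)+3/4·11.023988+3/2·(-6.997758)≈-2.228646; next y=-1/5·5.076783+1/4·(-2.228646)≈-1.572518
n=7: y≈-1.572518, sp=4, e=sp−y≈5.572518; I≈16.596507, D=e−e_prev≈6.649301; u=0·5.572518+3/4·16.596507+3/2·6.649301≈22.421331; next y=-1/5·(-1.572518)+1/4·22.421331≈5.919837
n=8: y≈5.919837, sp=4, e=sp−y≈-1.919837; I≈14.676670, D=e−e_prev≈-7.492355; u=0·(-1.919837)+3/4·14.676670+3/2·(-7.492355)≈-0.231029; next y=-1/5·5.919837+1/4·(-0.231029)≈-1.241725
n=9: y≈-1.241725, sp=4, e=sp−y≈5.241725; I≈19.918395, D=e−e_prev≈7.161561; u=0·5.241725+3/4·19.918395+3/2·7.161561≈25.681138; next y=-1/5·(-1.241725)+1/4·25.681138≈6.668629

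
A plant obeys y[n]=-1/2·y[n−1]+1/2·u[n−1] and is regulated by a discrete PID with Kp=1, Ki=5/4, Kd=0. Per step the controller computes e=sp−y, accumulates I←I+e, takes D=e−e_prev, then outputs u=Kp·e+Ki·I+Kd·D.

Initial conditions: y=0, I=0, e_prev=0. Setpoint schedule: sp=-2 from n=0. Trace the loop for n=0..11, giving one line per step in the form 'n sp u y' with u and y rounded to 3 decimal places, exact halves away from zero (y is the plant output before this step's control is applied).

0 -2 -4.500 0.000
1 -2 -1.938 -2.250
2 -2 -7.039 0.156
3 -2 -1.288 -3.598
4 -2 -9.984 1.155
5 -2 1.202 -5.569
6 -2 -14.485 3.386
7 -2 6.505 -8.935
8 -2 -22.301 7.720
9 -2 16.693 -15.011
10 -2 -36.484 15.852
11 -2 35.746 -26.168

(exact arithmetic carried between steps; '≈' marks a value shown rounded to 6 d.p. or computed from one; I and e_prev carry over from the previous line; the table rounds u and y to 3 d.p., halves away from zero)
n=0: y=0, sp=-2, e=sp−y=-2; I=-2, D=e−e_prev=-2; u=1·(-2)+5/4·(-2)+0·(-2)=-4.5; next y=-1/2·0+1/2·(-4.5)=-2.25
n=1: y=-2.25, sp=-2, e=sp−y=0.25; I=-1.75, D=e−e_prev=2.25; u=1·0.25+5/4·(-1.75)+0·2.25=-1.9375; next y=-1/2·(-2.25)+1/2·(-1.9375)=0.15625
n=2: y=0.15625, sp=-2, e=sp−y=-2.15625; I=-3.90625, D=e−e_prev=-2.40625; u=1·(-2.15625)+5/4·(-3.90625)+0·(-2.40625)≈-7.039063; next y=-1/2·0.15625+1/2·(-7.039063)≈-3.597656
n=3: y≈-3.597656, sp=-2, e=sp−y≈1.597656; I≈-2.308594, D=e−e_prev≈3.753906; u=1·1.597656+5/4·(-2.308594)+0·3.753906≈-1.288086; next y=-1/2·(-3.597656)+1/2·(-1.288086)≈1.154785
n=4: y≈1.154785, sp=-2, e=sp−y≈-3.154785; I≈-5.463379, D=e−e_prev≈-4.752441; u=1·(-3.154785)+5/4·(-5.463379)+0·(-4.752441)≈-9.984009; next y=-1/2·1.154785+1/2·(-9.984009)≈-5.569397
n=5: y≈-5.569397, sp=-2, e=sp−y≈3.569397; I≈-1.893982, D=e−e_prev≈6.724182; u=1·3.569397+5/4·(-1.893982)+0·6.724182≈1.201920; next y=-1/2·(-5.569397)+1/2·1.201920≈3.385658
n=6: y≈3.385658, sp=-2, e=sp−y≈-5.385658; I≈-7.279640, D=e−e_prev≈-8.955055; u=1·(-5.385658)+5/4·(-7.279640)+0·(-8.955055)≈-14.485209; next y=-1/2·3.385658+1/2·(-14.485209)≈-8.935433
n=7: y≈-8.935433, sp=-2, e=sp−y≈6.935433; I≈-0.344207, D=e−e_prev≈12.321092; u=1·6.935433+5/4·(-0.344207)+0·12.321092≈6.505175; next y=-1/2·(-8.935433)+1/2·6.505175≈7.720304
n=8: y≈7.720304, sp=-2, e=sp−y≈-9.720304; I≈-10.064511, D=e−e_prev≈-16.655738; u=1·(-9.720304)+5/4·(-10.064511)+0·(-16.655738)≈-22.300943; next y=-1/2·7.720304+1/2·(-22.300943)≈-15.010623
n=9: y≈-15.010623, sp=-2, e=sp−y≈13.010623; I≈2.946113, D=e−e_prev≈22.730928; u=1·13.010623+5/4·2.946113+0·22.730928≈16.693264; next y=-1/2·(-15.010623)+1/2·16.693264≈15.851944
n=10: y≈15.851944, sp=-2, e=sp−y≈-17.851944; I≈-14.905831, D=e−e_prev≈-30.862567; u=1·(-17.851944)+5/4·(-14.905831)+0·(-30.862567)≈-36.484233; next y=-1/2·15.851944+1/2·(-36.484233)≈-26.168088
n=11: y≈-26.168088, sp=-2, e=sp−y≈24.168088; I≈9.262257, D=e−e_prev≈42.020032; u=1·24.168088+5/4·9.262257+0·42.020032≈35.745910; next y=-1/2·(-26.168088)+1/2·35.745910≈30.956999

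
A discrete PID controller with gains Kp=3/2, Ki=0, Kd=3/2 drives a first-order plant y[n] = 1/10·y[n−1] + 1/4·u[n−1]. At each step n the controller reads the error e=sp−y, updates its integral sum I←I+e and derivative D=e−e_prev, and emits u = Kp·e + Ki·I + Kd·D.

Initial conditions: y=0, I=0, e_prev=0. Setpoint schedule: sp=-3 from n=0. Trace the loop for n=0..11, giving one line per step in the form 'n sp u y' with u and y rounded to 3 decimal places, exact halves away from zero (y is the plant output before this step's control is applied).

0 -3 -9.000 0.000
1 -3 2.250 -2.250
2 -3 -8.888 0.338
3 -3 2.571 -2.188
4 -3 -9.054 0.424
5 -3 2.799 -2.221
6 -3 -9.264 0.478
7 -3 3.021 -2.268
8 -3 -9.488 0.529
9 -3 3.250 -2.319
10 -3 -9.721 0.581
11 -3 3.487 -2.372

(exact arithmetic carried between steps; '≈' marks a value shown rounded to 6 d.p. or computed from one; I and e_prev carry over from the previous line; the table rounds u and y to 3 d.p., halves away from zero)
n=0: y=0, sp=-3, e=sp−y=-3; I=-3, D=e−e_prev=-3; u=3/2·(-3)+0·(-3)+3/2·(-3)=-9; next y=1/10·0+1/4·(-9)=-2.25
n=1: y=-2.25, sp=-3, e=sp−y=-0.75; I=-3.75, D=e−e_prev=2.25; u=3/2·(-0.75)+0·(-3.75)+3/2·2.25=2.25; next y=1/10·(-2.25)+1/4·2.25=0.3375
n=2: y=0.3375, sp=-3, e=sp−y=-3.3375; I=-7.0875, D=e−e_prev=-2.5875; u=3/2·(-3.3375)+0·(-7.0875)+3/2·(-2.5875)=-8.8875; next y=1/10·0.3375+1/4·(-8.8875)=-2.188125
n=3: y=-2.188125, sp=-3, e=sp−y=-0.811875; I=-7.899375, D=e−e_prev=2.525625; u=3/2·(-0.811875)+0·(-7.899375)+3/2·2.525625=2.570625; next y=1/10·(-2.188125)+1/4·2.570625≈0.423844
n=4: y≈0.423844, sp=-3, e=sp−y≈-3.423844; I≈-11.323219, D=e−e_prev≈-2.611969; u=3/2·(-3.423844)+0·(-11.323219)+3/2·(-2.611969)≈-9.053719; next y=1/10·0.423844+1/4·(-9.053719)≈-2.221045
n=5: y≈-2.221045, sp=-3, e=sp−y≈-0.778955; I≈-12.102173, D=e−e_prev≈2.644889; u=3/2·(-0.778955)+0·(-12.102173)+3/2·2.644889≈2.798902; next y=1/10·(-2.221045)+1/4·2.798902≈0.477621
n=6: y≈0.477621, sp=-3, e=sp−y≈-3.477621; I≈-15.579794, D=e−e_prev≈-2.698666; u=3/2·(-3.477621)+0·(-15.579794)+3/2·(-2.698666)≈-9.264431; next y=1/10·0.477621+1/4·(-9.264431)≈-2.268346
n=7: y≈-2.268346, sp=-3, e=sp−y≈-0.731654; I≈-16.311449, D=e−e_prev≈2.745966; u=3/2·(-0.731654)+0·(-16.311449)+3/2·2.745966≈3.021468; next y=1/10·(-2.268346)+1/4·3.021468≈0.528532
n=8: y≈0.528532, sp=-3, e=sp−y≈-3.528532; I≈-19.839981, D=e−e_prev≈-2.796878; u=3/2·(-3.528532)+0·(-19.839981)+3/2·(-2.796878)≈-9.488116; next y=1/10·0.528532+1/4·(-9.488116)≈-2.319176
n=9: y≈-2.319176, sp=-3, e=sp−y≈-0.680824; I≈-20.520806, D=e−e_prev≈2.847708; u=3/2·(-0.680824)+0·(-20.520806)+3/2·2.847708≈3.250326; next y=1/10·(-2.319176)+1/4·3.250326≈0.580664
n=10: y≈0.580664, sp=-3, e=sp−y≈-3.580664; I≈-24.101469, D=e−e_prev≈-2.899840; u=3/2·(-3.580664)+0·(-24.101469)+3/2·(-2.899840)≈-9.720755; next y=1/10·0.580664+1/4·(-9.720755)≈-2.372122
n=11: y≈-2.372122, sp=-3, e=sp−y≈-0.627878; I≈-24.729347, D=e−e_prev≈2.952786; u=3/2·(-0.627878)+0·(-24.729347)+3/2·2.952786≈3.487363; next y=1/10·(-2.372122)+1/4·3.487363≈0.634628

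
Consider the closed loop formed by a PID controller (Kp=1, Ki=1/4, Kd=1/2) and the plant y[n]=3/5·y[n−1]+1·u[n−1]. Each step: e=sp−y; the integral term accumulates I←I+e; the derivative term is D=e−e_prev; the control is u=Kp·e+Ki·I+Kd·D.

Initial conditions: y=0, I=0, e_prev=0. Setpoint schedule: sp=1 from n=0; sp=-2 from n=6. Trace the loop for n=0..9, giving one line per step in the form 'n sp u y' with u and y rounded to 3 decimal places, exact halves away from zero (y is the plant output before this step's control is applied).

(exact arithmetic carried between steps; '≈' marks a value shown rounded to 6 d.p. or computed from one; I and e_prev carry over from the previous line; the table rounds u and y to 3 d.p., halves away from zero)
n=0: y=0, sp=1, e=sp−y=1; I=1, D=e−e_prev=1; u=1·1+1/4·1+1/2·1=1.75; next y=3/5·0+1·1.75=1.75
n=1: y=1.75, sp=1, e=sp−y=-0.75; I=0.25, D=e−e_prev=-1.75; u=1·(-0.75)+1/4·0.25+1/2·(-1.75)=-1.5625; next y=3/5·1.75+1·(-1.5625)=-0.5125
n=2: y=-0.5125, sp=1, e=sp−y=1.5125; I=1.7625, D=e−e_prev=2.2625; u=1·1.5125+1/4·1.7625+1/2·2.2625=3.084375; next y=3/5·(-0.5125)+1·3.084375=2.776875
n=3: y=2.776875, sp=1, e=sp−y=-1.776875; I=-0.014375, D=e−e_prev=-3.289375; u=1·(-1.776875)+1/4·(-0.014375)+1/2·(-3.289375)≈-3.425156; next y=3/5·2.776875+1·(-3.425156)≈-1.759031
n=4: y≈-1.759031, sp=1, e=sp−y≈2.759031; I≈2.744656, D=e−e_prev≈4.535906; u=1·2.759031+1/4·2.744656+1/2·4.535906≈5.713148; next y=3/5·(-1.759031)+1·5.713148≈4.657730
n=5: y≈4.657730, sp=1, e=sp−y≈-3.657730; I≈-0.913073, D=e−e_prev≈-6.416761; u=1·(-3.657730)+1/4·(-0.913073)+1/2·(-6.416761)≈-7.094379; next y=3/5·4.657730+1·(-7.094379)≈-4.299741
n=6: y≈-4.299741, sp=-2, e=sp−y≈2.299741; I≈1.386667, D=e−e_prev≈5.957470; u=1·2.299741+1/4·1.386667+1/2·5.957470≈5.625143; next y=3/5·(-4.299741)+1·5.625143≈3.045298
n=7: y≈3.045298, sp=-2, e=sp−y≈-5.045298; I≈-3.658631, D=e−e_prev≈-7.345039; u=1·(-5.045298)+1/4·(-3.658631)+1/2·(-7.345039)≈-9.632476; next y=3/5·3.045298+1·(-9.632476)≈-7.805297
n=8: y≈-7.805297, sp=-2, e=sp−y≈5.805297; I≈2.146666, D=e−e_prev≈10.850595; u=1·5.805297+1/4·2.146666+1/2·10.850595≈11.767260; next y=3/5·(-7.805297)+1·11.767260≈7.084082
n=9: y≈7.084082, sp=-2, e=sp−y≈-9.084082; I≈-6.937417, D=e−e_prev≈-14.889379; u=1·(-9.084082)+1/4·(-6.937417)+1/2·(-14.889379)≈-18.263126; next y=3/5·7.084082+1·(-18.263126)≈-14.012677

0 1 1.750 0.000
1 1 -1.563 1.750
2 1 3.084 -0.513
3 1 -3.425 2.777
4 1 5.713 -1.759
5 1 -7.094 4.658
6 -2 5.625 -4.300
7 -2 -9.632 3.045
8 -2 11.767 -7.805
9 -2 -18.263 7.084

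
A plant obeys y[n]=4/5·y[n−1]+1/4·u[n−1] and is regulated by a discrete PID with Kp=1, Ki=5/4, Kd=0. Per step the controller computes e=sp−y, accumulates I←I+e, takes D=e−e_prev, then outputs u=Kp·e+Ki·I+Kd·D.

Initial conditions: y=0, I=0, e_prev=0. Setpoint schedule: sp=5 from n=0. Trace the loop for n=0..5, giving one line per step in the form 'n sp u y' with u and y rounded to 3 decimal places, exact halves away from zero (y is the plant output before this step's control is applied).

0 5 11.250 0.000
1 5 11.172 2.813
2 5 8.888 5.043
3 5 6.104 6.256
4 5 3.915 6.531
5 5 2.738 6.204

(exact arithmetic carried between steps; '≈' marks a value shown rounded to 6 d.p. or computed from one; I and e_prev carry over from the previous line; the table rounds u and y to 3 d.p., halves away from zero)
n=0: y=0, sp=5, e=sp−y=5; I=5, D=e−e_prev=5; u=1·5+5/4·5+0·5=11.25; next y=4/5·0+1/4·11.25=2.8125
n=1: y=2.8125, sp=5, e=sp−y=2.1875; I=7.1875, D=e−e_prev=-2.8125; u=1·2.1875+5/4·7.1875+0·(-2.8125)=11.171875; next y=4/5·2.8125+1/4·11.171875≈5.042969
n=2: y≈5.042969, sp=5, e=sp−y≈-0.042969; I≈7.144531, D=e−e_prev≈-2.230469; u=1·(-0.042969)+5/4·7.144531+0·(-2.230469)≈8.887695; next y=4/5·5.042969+1/4·8.887695≈6.256299
n=3: y≈6.256299, sp=5, e=sp−y≈-1.256299; I≈5.888232, D=e−e_prev≈-1.213330; u=1·(-1.256299)+5/4·5.888232+0·(-1.213330)≈6.103992; next y=4/5·6.256299+1/4·6.103992≈6.531037
n=4: y≈6.531037, sp=5, e=sp−y≈-1.531037; I≈4.357195, D=e−e_prev≈-0.274738; u=1·(-1.531037)+5/4·4.357195+0·(-0.274738)≈3.915457; next y=4/5·6.531037+1/4·3.915457≈6.203694
n=5: y≈6.203694, sp=5, e=sp−y≈-1.203694; I≈3.153502, D=e−e_prev≈0.327343; u=1·(-1.203694)+5/4·3.153502+0·0.327343≈2.738183; next y=4/5·6.203694+1/4·2.738183≈5.647501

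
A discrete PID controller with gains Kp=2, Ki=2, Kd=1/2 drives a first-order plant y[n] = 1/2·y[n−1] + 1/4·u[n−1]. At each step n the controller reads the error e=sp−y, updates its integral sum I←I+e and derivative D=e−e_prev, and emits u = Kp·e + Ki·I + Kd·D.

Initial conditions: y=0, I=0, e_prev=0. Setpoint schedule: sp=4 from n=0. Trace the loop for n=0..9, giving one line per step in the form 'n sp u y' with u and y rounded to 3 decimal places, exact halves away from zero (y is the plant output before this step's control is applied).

(exact arithmetic carried between steps; '≈' marks a value shown rounded to 6 d.p. or computed from one; I and e_prev carry over from the previous line; the table rounds u and y to 3 d.p., halves away from zero)
n=0: y=0, sp=4, e=sp−y=4; I=4, D=e−e_prev=4; u=2·4+2·4+1/2·4=18; next y=1/2·0+1/4·18=4.5
n=1: y=4.5, sp=4, e=sp−y=-0.5; I=3.5, D=e−e_prev=-4.5; u=2·(-0.5)+2·3.5+1/2·(-4.5)=3.75; next y=1/2·4.5+1/4·3.75=3.1875
n=2: y=3.1875, sp=4, e=sp−y=0.8125; I=4.3125, D=e−e_prev=1.3125; u=2·0.8125+2·4.3125+1/2·1.3125=10.90625; next y=1/2·3.1875+1/4·10.90625≈4.320313
n=3: y≈4.320313, sp=4, e=sp−y≈-0.320313; I≈3.992188, D=e−e_prev≈-1.132813; u=2·(-0.320313)+2·3.992188+1/2·(-1.132813)≈6.777344; next y=1/2·4.320313+1/4·6.777344≈3.854492
n=4: y≈3.854492, sp=4, e=sp−y≈0.145508; I≈4.137695, D=e−e_prev≈0.465820; u=2·0.145508+2·4.137695+1/2·0.465820≈8.799316; next y=1/2·3.854492+1/4·8.799316≈4.127075
n=5: y≈4.127075, sp=4, e=sp−y≈-0.127075; I≈4.010620, D=e−e_prev≈-0.272583; u=2·(-0.127075)+2·4.010620+1/2·(-0.272583)≈7.630798; next y=1/2·4.127075+1/4·7.630798≈3.971237
n=6: y≈3.971237, sp=4, e=sp−y≈0.028763; I≈4.039383, D=e−e_prev≈0.155838; u=2·0.028763+2·4.039383+1/2·0.155838≈8.214211; next y=1/2·3.971237+1/4·8.214211≈4.039171
n=7: y≈4.039171, sp=4, e=sp−y≈-0.039171; I≈4.000212, D=e−e_prev≈-0.067934; u=2·(-0.039171)+2·4.000212+1/2·(-0.067934)≈7.888114; next y=1/2·4.039171+1/4·7.888114≈3.991614
n=8: y≈3.991614, sp=4, e=sp−y≈0.008386; I≈4.008598, D=e−e_prev≈0.047557; u=2·0.008386+2·4.008598+1/2·0.047557≈8.057746; next y=1/2·3.991614+1/4·8.057746≈4.010243
n=9: y≈4.010243, sp=4, e=sp−y≈-0.010243; I≈3.998354, D=e−e_prev≈-0.018629; u=2·(-0.010243)+2·3.998354+1/2·(-0.018629)≈7.966907; next y=1/2·4.010243+1/4·7.966907≈3.996848

0 4 18.000 0.000
1 4 3.750 4.500
2 4 10.906 3.188
3 4 6.777 4.320
4 4 8.799 3.854
5 4 7.631 4.127
6 4 8.214 3.971
7 4 7.888 4.039
8 4 8.058 3.992
9 4 7.967 4.010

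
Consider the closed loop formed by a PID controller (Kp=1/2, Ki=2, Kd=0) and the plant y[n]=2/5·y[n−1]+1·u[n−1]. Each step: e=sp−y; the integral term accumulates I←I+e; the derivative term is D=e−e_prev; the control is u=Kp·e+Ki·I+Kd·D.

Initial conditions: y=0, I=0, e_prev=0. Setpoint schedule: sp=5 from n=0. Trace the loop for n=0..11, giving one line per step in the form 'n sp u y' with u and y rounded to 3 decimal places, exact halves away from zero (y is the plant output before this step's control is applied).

0 5 12.500 0.000
1 5 -8.750 12.500
2 5 16.875 -3.750
3 5 -13.438 15.375
4 5 22.469 -7.288
5 5 -20.059 19.554
6 5 30.312 -12.238
7 5 -29.349 25.417
8 5 41.315 -19.183
9 5 -42.382 33.642
10 5 56.752 -28.925
11 5 -60.665 45.182

(exact arithmetic carried between steps; '≈' marks a value shown rounded to 6 d.p. or computed from one; I and e_prev carry over from the previous line; the table rounds u and y to 3 d.p., halves away from zero)
n=0: y=0, sp=5, e=sp−y=5; I=5, D=e−e_prev=5; u=1/2·5+2·5+0·5=12.5; next y=2/5·0+1·12.5=12.5
n=1: y=12.5, sp=5, e=sp−y=-7.5; I=-2.5, D=e−e_prev=-12.5; u=1/2·(-7.5)+2·(-2.5)+0·(-12.5)=-8.75; next y=2/5·12.5+1·(-8.75)=-3.75
n=2: y=-3.75, sp=5, e=sp−y=8.75; I=6.25, D=e−e_prev=16.25; u=1/2·8.75+2·6.25+0·16.25=16.875; next y=2/5·(-3.75)+1·16.875=15.375
n=3: y=15.375, sp=5, e=sp−y=-10.375; I=-4.125, D=e−e_prev=-19.125; u=1/2·(-10.375)+2·(-4.125)+0·(-19.125)=-13.4375; next y=2/5·15.375+1·(-13.4375)=-7.2875
n=4: y=-7.2875, sp=5, e=sp−y=12.2875; I=8.1625, D=e−e_prev=22.6625; u=1/2·12.2875+2·8.1625+0·22.6625=22.46875; next y=2/5·(-7.2875)+1·22.46875=19.55375
n=5: y=19.55375, sp=5, e=sp−y=-14.55375; I=-6.39125, D=e−e_prev=-26.84125; u=1/2·(-14.55375)+2·(-6.39125)+0·(-26.84125)=-20.059375; next y=2/5·19.55375+1·(-20.059375)=-12.237875
n=6: y=-12.237875, sp=5, e=sp−y=17.237875; I=10.846625, D=e−e_prev=31.791625; u=1/2·17.237875+2·10.846625+0·31.791625≈30.312188; next y=2/5·(-12.237875)+1·30.312188≈25.417038
n=7: y≈25.417038, sp=5, e=sp−y≈-20.417038; I≈-9.570413, D=e−e_prev≈-37.654913; u=1/2·(-20.417038)+2·(-9.570413)+0·(-37.654913)≈-29.349344; next y=2/5·25.417038+1·(-29.349344)≈-19.182529
n=8: y≈-19.182529, sp=5, e=sp−y≈24.182529; I≈14.612116, D=e−e_prev≈44.599566; u=1/2·24.182529+2·14.612116+0·44.599566≈41.315497; next y=2/5·(-19.182529)+1·41.315497≈33.642485
n=9: y≈33.642485, sp=5, e=sp−y≈-28.642485; I≈-14.030369, D=e−e_prev≈-52.825014; u=1/2·(-28.642485)+2·(-14.030369)+0·(-52.825014)≈-42.381981; next y=2/5·33.642485+1·(-42.381981)≈-28.924987
n=10: y≈-28.924987, sp=5, e=sp−y≈33.924987; I≈19.894618, D=e−e_prev≈62.567472; u=1/2·33.924987+2·19.894618+0·62.567472≈56.751729; next y=2/5·(-28.924987)+1·56.751729≈45.181734
n=11: y≈45.181734, sp=5, e=sp−y≈-40.181734; I≈-20.287116, D=e−e_prev≈-74.106721; u=1/2·(-40.181734)+2·(-20.287116)+0·(-74.106721)≈-60.665100; next y=2/5·45.181734+1·(-60.665100)≈-42.592406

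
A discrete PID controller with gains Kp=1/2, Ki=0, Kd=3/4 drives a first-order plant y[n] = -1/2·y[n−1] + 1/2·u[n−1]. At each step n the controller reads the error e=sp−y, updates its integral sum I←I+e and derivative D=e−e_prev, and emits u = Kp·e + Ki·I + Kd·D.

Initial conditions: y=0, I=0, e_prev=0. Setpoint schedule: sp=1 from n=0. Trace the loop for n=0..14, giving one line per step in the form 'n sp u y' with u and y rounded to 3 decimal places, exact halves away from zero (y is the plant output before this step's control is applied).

(exact arithmetic carried between steps; '≈' marks a value shown rounded to 6 d.p. or computed from one; I and e_prev carry over from the previous line; the table rounds u and y to 3 d.p., halves away from zero)
n=0: y=0, sp=1, e=sp−y=1; I=1, D=e−e_prev=1; u=1/2·1+0·1+3/4·1=1.25; next y=-1/2·0+1/2·1.25=0.625
n=1: y=0.625, sp=1, e=sp−y=0.375; I=1.375, D=e−e_prev=-0.625; u=1/2·0.375+0·1.375+3/4·(-0.625)=-0.28125; next y=-1/2·0.625+1/2·(-0.28125)=-0.453125
n=2: y=-0.453125, sp=1, e=sp−y=1.453125; I=2.828125, D=e−e_prev=1.078125; u=1/2·1.453125+0·2.828125+3/4·1.078125≈1.535156; next y=-1/2·(-0.453125)+1/2·1.535156≈0.994141
n=3: y≈0.994141, sp=1, e=sp−y≈0.005859; I≈2.833984, D=e−e_prev≈-1.447266; u=1/2·0.005859+0·2.833984+3/4·(-1.447266)≈-1.082520; next y=-1/2·0.994141+1/2·(-1.082520)≈-1.038330
n=4: y≈-1.038330, sp=1, e=sp−y≈2.038330; I≈4.872314, D=e−e_prev≈2.032471; u=1/2·2.038330+0·4.872314+3/4·2.032471≈2.543518; next y=-1/2·(-1.038330)+1/2·2.543518≈1.790924
n=5: y≈1.790924, sp=1, e=sp−y≈-0.790924; I≈4.081390, D=e−e_prev≈-2.829254; u=1/2·(-0.790924)+0·4.081390+3/4·(-2.829254)≈-2.517403; next y=-1/2·1.790924+1/2·(-2.517403)≈-2.154163
n=6: y≈-2.154163, sp=1, e=sp−y≈3.154163; I≈7.235554, D=e−e_prev≈3.945087; u=1/2·3.154163+0·7.235554+3/4·3.945087≈4.535897; next y=-1/2·(-2.154163)+1/2·4.535897≈3.345030
n=7: y≈3.345030, sp=1, e=sp−y≈-2.345030; I≈4.890523, D=e−e_prev≈-5.499194; u=1/2·(-2.345030)+0·4.890523+3/4·(-5.499194)≈-5.296910; next y=-1/2·3.345030+1/2·(-5.296910)≈-4.320970
n=8: y≈-4.320970, sp=1, e=sp−y≈5.320970; I≈10.211494, D=e−e_prev≈7.666001; u=1/2·5.320970+0·10.211494+3/4·7.666001≈8.409986; next y=-1/2·(-4.320970)+1/2·8.409986≈6.365478
n=9: y≈6.365478, sp=1, e=sp−y≈-5.365478; I≈4.846016, D=e−e_prev≈-10.686448; u=1/2·(-5.365478)+0·4.846016+3/4·(-10.686448)≈-10.697575; next y=-1/2·6.365478+1/2·(-10.697575)≈-8.531527
n=10: y≈-8.531527, sp=1, e=sp−y≈9.531527; I≈14.377542, D=e−e_prev≈14.897005; u=1/2·9.531527+0·14.377542+3/4·14.897005≈15.938517; next y=-1/2·(-8.531527)+1/2·15.938517≈12.235022
n=11: y≈12.235022, sp=1, e=sp−y≈-11.235022; I≈3.142521, D=e−e_prev≈-20.766548; u=1/2·(-11.235022)+0·3.142521+3/4·(-20.766548)≈-21.192422; next y=-1/2·12.235022+1/2·(-21.192422)≈-16.713722
n=12: y≈-16.713722, sp=1, e=sp−y≈17.713722; I≈20.856243, D=e−e_prev≈28.948744; u=1/2·17.713722+0·20.856243+3/4·28.948744≈30.568419; next y=-1/2·(-16.713722)+1/2·30.568419≈23.641070
n=13: y≈23.641070, sp=1, e=sp−y≈-22.641070; I≈-1.784828, D=e−e_prev≈-40.354792; u=1/2·(-22.641070)+0·(-1.784828)+3/4·(-40.354792)≈-41.586629; next y=-1/2·23.641070+1/2·(-41.586629)≈-32.613850
n=14: y≈-32.613850, sp=1, e=sp−y≈33.613850; I≈31.829022, D=e−e_prev≈56.254920; u=1/2·33.613850+0·31.829022+3/4·56.254920≈58.998115; next y=-1/2·(-32.613850)+1/2·58.998115≈45.805982

0 1 1.250 0.000
1 1 -0.281 0.625
2 1 1.535 -0.453
3 1 -1.083 0.994
4 1 2.544 -1.038
5 1 -2.517 1.791
6 1 4.536 -2.154
7 1 -5.297 3.345
8 1 8.410 -4.321
9 1 -10.698 6.365
10 1 15.939 -8.532
11 1 -21.192 12.235
12 1 30.568 -16.714
13 1 -41.587 23.641
14 1 58.998 -32.614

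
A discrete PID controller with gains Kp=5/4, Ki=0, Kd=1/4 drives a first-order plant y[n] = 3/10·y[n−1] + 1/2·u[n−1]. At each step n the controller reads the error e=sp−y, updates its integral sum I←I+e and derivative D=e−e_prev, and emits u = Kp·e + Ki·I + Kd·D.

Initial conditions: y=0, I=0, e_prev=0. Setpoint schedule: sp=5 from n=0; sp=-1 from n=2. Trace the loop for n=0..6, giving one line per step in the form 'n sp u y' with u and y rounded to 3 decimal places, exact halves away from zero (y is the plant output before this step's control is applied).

0 5 7.500 0.000
1 5 0.625 3.750
2 -1 -3.969 1.438
3 -1 1.439 -1.553
4 -1 -2.019 0.254
5 -1 0.213 -0.933
6 -1 -1.223 -0.173

(exact arithmetic carried between steps; '≈' marks a value shown rounded to 6 d.p. or computed from one; I and e_prev carry over from the previous line; the table rounds u and y to 3 d.p., halves away from zero)
n=0: y=0, sp=5, e=sp−y=5; I=5, D=e−e_prev=5; u=5/4·5+0·5+1/4·5=7.5; next y=3/10·0+1/2·7.5=3.75
n=1: y=3.75, sp=5, e=sp−y=1.25; I=6.25, D=e−e_prev=-3.75; u=5/4·1.25+0·6.25+1/4·(-3.75)=0.625; next y=3/10·3.75+1/2·0.625=1.4375
n=2: y=1.4375, sp=-1, e=sp−y=-2.4375; I=3.8125, D=e−e_prev=-3.6875; u=5/4·(-2.4375)+0·3.8125+1/4·(-3.6875)=-3.96875; next y=3/10·1.4375+1/2·(-3.96875)=-1.553125
n=3: y=-1.553125, sp=-1, e=sp−y=0.553125; I=4.365625, D=e−e_prev=2.990625; u=5/4·0.553125+0·4.365625+1/4·2.990625≈1.439063; next y=3/10·(-1.553125)+1/2·1.439063≈0.253594
n=4: y≈0.253594, sp=-1, e=sp−y≈-1.253594; I≈3.112031, D=e−e_prev≈-1.806719; u=5/4·(-1.253594)+0·3.112031+1/4·(-1.806719)≈-2.018672; next y=3/10·0.253594+1/2·(-2.018672)≈-0.933258
n=5: y≈-0.933258, sp=-1, e=sp−y≈-0.066742; I≈3.045289, D=e−e_prev≈1.186852; u=5/4·(-0.066742)+0·3.045289+1/4·1.186852≈0.213285; next y=3/10·(-0.933258)+1/2·0.213285≈-0.173335
n=6: y≈-0.173335, sp=-1, e=sp−y≈-0.826665; I≈2.218624, D=e−e_prev≈-0.759923; u=5/4·(-0.826665)+0·2.218624+1/4·(-0.759923)≈-1.223312; next y=3/10·(-0.173335)+1/2·(-1.223312)≈-0.663657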